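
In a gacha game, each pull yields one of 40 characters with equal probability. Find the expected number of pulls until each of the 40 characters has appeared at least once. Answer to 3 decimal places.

After k distinct characters have appeared, the next pull gives a new one with probability (40-k)/40, so the expected wait for the (k+1)-th is 40/(40-k).
E[T] = 40/40 + 40/39 + 40/38 + ... + 40/2 + 40/1 = 40·H_{40}.
H_{40} = 4.2785, so E[T] = 171.1417.

171.142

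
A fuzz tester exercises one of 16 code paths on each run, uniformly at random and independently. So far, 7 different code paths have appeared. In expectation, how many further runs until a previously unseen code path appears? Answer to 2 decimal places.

The number of runs until the next new code path is geometric with success probability 9/16, so its mean is 16/9.
E = 16/9 = 1.778.

1.78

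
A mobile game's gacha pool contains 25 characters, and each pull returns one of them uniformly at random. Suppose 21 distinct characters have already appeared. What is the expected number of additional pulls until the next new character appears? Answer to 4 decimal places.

The number of pulls until the next new character is geometric with success probability 4/25, so its mean is 25/4.
E = 25/4 = 6.25000.

6.2500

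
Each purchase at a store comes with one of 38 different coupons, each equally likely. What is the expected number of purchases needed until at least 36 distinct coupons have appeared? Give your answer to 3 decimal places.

103.660

With k distinct coupons already seen, the next new one arrives after an expected 38/(38-k) purchases.
Sum over k = 0,...,35: E = 38/38 + 38/37 + 38/36 + ... + 38/4 + 38/3 = 103.6603.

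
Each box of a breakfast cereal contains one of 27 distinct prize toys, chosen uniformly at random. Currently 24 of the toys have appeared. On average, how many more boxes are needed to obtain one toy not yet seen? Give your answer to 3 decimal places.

9.000

Each box yields a new toy with probability (27-24)/27 = 3/27, so the wait is geometric with mean 27/3.
E = 27/3 = 9.0000.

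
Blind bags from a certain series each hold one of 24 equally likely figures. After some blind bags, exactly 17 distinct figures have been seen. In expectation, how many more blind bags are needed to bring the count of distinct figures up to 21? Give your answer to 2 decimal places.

With k distinct figures already seen, the next new one takes an expected 24/(24-k) blind bags.
Sum over k = 17,...,20: E = 24/7 + 24/6 + 24/5 + 24/4 = 18.229.

18.23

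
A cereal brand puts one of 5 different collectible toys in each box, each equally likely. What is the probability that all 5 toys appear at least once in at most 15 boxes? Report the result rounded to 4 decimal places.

0.8288

By inclusion–exclusion over which toys are missing,
P(all seen) = Σ_{j=0}^{5} (-1)^j C(5,j)((5-j)/5)^15
= 1.00000 - 0.17592 + 0.00470 - 0.00001 + 0.00000 - 0.00000
= 0.82877.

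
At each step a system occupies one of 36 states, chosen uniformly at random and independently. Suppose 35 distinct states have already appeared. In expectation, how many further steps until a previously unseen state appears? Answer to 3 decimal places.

Each step yields a new state with probability (36-35)/36 = 1/36, so the wait is geometric with mean 36/1.
E = 36/1 = 36.0000.

36.000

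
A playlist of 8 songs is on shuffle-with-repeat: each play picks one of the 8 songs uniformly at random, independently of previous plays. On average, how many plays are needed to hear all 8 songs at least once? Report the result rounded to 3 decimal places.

After k distinct songs have appeared, the next play gives a new one with probability (8-k)/8, so the expected wait for the (k+1)-th is 8/(8-k).
E[T] = 8/8 + 8/7 + 8/6 + ... + 8/2 + 8/1 = 8·H_{8}.
H_{8} = 2.7179, so E[T] = 21.7429.

21.743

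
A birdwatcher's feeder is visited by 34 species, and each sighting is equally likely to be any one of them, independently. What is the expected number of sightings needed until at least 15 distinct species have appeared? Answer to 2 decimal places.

Going from k to k+1 distinct takes a geometric number of sightings with mean 34/(34-k).
Sum over k = 0,...,14: E = 34/34 + 34/33 + 34/32 + ... + 34/21 + 34/20 = 19.396.

19.40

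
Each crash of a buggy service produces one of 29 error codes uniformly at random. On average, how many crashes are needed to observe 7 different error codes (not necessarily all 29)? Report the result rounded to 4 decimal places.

With k distinct error codes already seen, the next new one arrives after an expected 29/(29-k) crashes.
Sum over k = 0,...,6: E = 29/29 + 29/28 + 29/27 + ... + 29/24 + 29/23 = 7.85438.

7.8544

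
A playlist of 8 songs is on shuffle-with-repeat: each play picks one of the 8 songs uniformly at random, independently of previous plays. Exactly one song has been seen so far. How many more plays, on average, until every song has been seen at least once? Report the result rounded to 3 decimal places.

From k distinct to k+1 distinct takes on average 8/(8-k) plays.
Sum over k = 1,...,7: E = 8/7 + 8/6 + 8/5 + ... + 8/2 + 8/1 = 20.7429.

20.743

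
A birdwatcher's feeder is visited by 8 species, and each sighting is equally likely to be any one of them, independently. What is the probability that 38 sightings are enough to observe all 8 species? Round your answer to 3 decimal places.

0.950

By inclusion–exclusion over which species are missing,
P(all seen) = Σ_{j=0}^{8} (-1)^j C(8,j)((8-j)/8)^38
= 1.0000 - 0.0500 + 0.0005 - 0.0000 + 0.0000 - 0.0000 + 0.0000 - 0.0000 + 0.0000
= 0.9505.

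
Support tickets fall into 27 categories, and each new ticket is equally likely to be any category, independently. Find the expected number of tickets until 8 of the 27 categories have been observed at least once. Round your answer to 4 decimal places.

Going from k to k+1 distinct takes a geometric number of tickets with mean 27/(27-k).
Sum over k = 0,...,7: E = 27/27 + 27/26 + 27/25 + ... + 27/21 + 27/20 = 9.28036.

9.2804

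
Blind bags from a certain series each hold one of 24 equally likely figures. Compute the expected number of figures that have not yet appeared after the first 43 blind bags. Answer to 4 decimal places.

For each figure, P(unseen after 43) = (23/24)^43 = 0.16040.
By linearity of expectation, E[unseen] = 24·(23/24)^43 = 3.84968.

3.8497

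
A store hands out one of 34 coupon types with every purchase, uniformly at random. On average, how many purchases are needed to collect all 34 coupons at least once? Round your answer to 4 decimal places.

140.0191

After k distinct coupons have appeared, the next purchase gives a new one with probability (34-k)/34, so the expected wait for the (k+1)-th is 34/(34-k).
E[T] = 34/34 + 34/33 + 34/32 + ... + 34/2 + 34/1 = 34·H_{34}.
H_{34} = 4.11821, so E[T] = 140.01914.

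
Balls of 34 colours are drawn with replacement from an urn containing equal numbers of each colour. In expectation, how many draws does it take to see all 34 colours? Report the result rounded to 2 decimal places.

140.02

Split into phases: going from k distinct to k+1 distinct takes on average 34/(34-k) draws.
E[T] = 34/34 + 34/33 + 34/32 + ... + 34/2 + 34/1 = 34·H_{34}.
H_{34} = 4.118, so E[T] = 140.019.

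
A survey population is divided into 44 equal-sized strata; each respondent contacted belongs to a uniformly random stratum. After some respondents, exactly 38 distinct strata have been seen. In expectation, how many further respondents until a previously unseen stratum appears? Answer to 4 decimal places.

7.3333

The number of respondents until the next new stratum is geometric with success probability 6/44, so its mean is 44/6.
E = 44/6 = 7.33333.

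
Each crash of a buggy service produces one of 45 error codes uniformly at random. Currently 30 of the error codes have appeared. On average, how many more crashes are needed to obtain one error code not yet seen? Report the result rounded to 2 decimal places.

Each crash yields a new error code with probability (45-30)/45 = 15/45, so the wait is geometric with mean 45/15.
E = 45/15 = 3.000.

3.00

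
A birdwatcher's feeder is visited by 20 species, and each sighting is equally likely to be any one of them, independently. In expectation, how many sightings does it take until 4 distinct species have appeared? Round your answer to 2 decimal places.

With k distinct species already seen, the next new one arrives after an expected 20/(20-k) sightings.
Sum over k = 0,...,3: E = 20/20 + 20/19 + 20/18 + 20/17 = 4.340.

4.34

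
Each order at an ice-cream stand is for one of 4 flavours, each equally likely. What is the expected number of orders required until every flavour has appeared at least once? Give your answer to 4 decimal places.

8.3333

The wait to go from k to k+1 distinct flavours is geometric with mean 4/(4-k).
E[T] = 4/4 + 4/3 + 4/2 + 4/1 = 4·H_{4}.
H_{4} = 2.08333, so E[T] = 8.33333.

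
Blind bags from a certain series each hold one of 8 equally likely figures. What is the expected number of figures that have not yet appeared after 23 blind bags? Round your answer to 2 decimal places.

0.37

For each figure, P(unseen after 23) = (7/8)^23 = 0.046.
By linearity of expectation, E[unseen] = 8·(7/8)^23 = 0.371.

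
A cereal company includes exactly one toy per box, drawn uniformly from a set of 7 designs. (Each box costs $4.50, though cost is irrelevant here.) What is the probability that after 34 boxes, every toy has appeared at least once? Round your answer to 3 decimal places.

0.963

By inclusion–exclusion over which toys are missing,
P(all seen) = Σ_{j=0}^{7} (-1)^j C(7,j)((7-j)/7)^34
= 1.0000 - 0.0371 + 0.0002 - 0.0000 + 0.0000 - 0.0000 + 0.0000 - 0.0000
= 0.9632.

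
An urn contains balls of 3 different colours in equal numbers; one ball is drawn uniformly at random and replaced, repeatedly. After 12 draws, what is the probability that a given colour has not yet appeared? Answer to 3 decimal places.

0.008

Each draw misses the fixed colour with probability (3-1)/3 = 2/3, independently.
P(still missing after 12) = (2/3)^12 = 0.0077.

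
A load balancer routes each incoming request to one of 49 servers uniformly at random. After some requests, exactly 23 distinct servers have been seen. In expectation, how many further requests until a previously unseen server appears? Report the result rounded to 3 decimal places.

1.885

The number of requests until the next new server is geometric with success probability 26/49, so its mean is 49/26.
E = 49/26 = 1.8846.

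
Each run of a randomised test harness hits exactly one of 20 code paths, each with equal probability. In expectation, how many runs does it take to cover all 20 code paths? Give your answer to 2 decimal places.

71.95

After k distinct code paths have appeared, the next run gives a new one with probability (20-k)/20, so the expected wait for the (k+1)-th is 20/(20-k).
E[T] = 20/20 + 20/19 + 20/18 + ... + 20/2 + 20/1 = 20·H_{20}.
H_{20} = 3.598, so E[T] = 71.955.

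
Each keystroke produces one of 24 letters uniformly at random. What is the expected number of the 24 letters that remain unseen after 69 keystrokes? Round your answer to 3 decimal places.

1.273

For each letter, P(unseen after 69) = (23/24)^69 = 0.0530.
By linearity of expectation, E[unseen] = 24·(23/24)^69 = 1.2731.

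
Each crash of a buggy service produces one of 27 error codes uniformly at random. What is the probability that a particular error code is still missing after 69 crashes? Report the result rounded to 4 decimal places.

Each crash misses the fixed error code with probability (27-1)/27 = 26/27, independently.
P(still missing after 69) = (26/27)^69 = 0.07397.

0.0740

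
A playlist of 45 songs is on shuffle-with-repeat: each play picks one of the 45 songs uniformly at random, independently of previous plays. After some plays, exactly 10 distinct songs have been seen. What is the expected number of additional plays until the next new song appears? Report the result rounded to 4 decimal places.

Each play yields a new song with probability (45-10)/45 = 35/45, so the wait is geometric with mean 45/35.
E = 45/35 = 1.28571.

1.2857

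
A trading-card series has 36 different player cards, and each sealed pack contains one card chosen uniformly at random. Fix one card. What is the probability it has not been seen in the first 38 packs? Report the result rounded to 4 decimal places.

0.3428

On each pack the fixed card fails to appear with probability 35/36.
P(still missing after 38) = (35/36)^38 = 0.34284.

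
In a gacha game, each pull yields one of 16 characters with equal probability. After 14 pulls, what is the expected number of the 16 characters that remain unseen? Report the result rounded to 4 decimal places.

For each character, P(unseen after 14) = (15/16)^14 = 0.40513.
By linearity of expectation, E[unseen] = 16·(15/16)^14 = 6.48213.

6.4821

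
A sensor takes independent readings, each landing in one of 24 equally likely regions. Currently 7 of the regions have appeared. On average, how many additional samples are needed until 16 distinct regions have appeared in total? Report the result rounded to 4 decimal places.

17.3207

The wait to go from k to k+1 distinct regions is geometric with mean 24/(24-k).
Sum over k = 7,...,15: E = 24/17 + 24/16 + 24/15 + ... + 24/10 + 24/9 = 17.32069.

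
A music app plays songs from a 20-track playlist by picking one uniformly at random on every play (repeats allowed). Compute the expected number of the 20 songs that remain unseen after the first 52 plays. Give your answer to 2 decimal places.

For each song, P(unseen after 52) = (19/20)^52 = 0.069.
By linearity of expectation, E[unseen] = 20·(19/20)^52 = 1.389.

1.39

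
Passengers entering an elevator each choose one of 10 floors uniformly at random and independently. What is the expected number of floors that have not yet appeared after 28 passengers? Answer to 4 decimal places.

0.5233

For each floor, P(unseen after 28) = (9/10)^28 = 0.05233.
By linearity of expectation, E[unseen] = 10·(9/10)^28 = 0.52335.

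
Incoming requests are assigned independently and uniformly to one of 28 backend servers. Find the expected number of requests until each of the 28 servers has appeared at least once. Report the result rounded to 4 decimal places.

Split into phases: going from k distinct to k+1 distinct takes on average 28/(28-k) requests.
E[T] = 28/28 + 28/27 + 28/26 + ... + 28/2 + 28/1 = 28·H_{28}.
H_{28} = 3.92717, so E[T] = 109.96079.

109.9608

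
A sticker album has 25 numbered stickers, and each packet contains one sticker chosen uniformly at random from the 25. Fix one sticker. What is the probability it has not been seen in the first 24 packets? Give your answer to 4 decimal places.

0.3754

Each packet misses the fixed sticker with probability (25-1)/25 = 24/25, independently.
P(still missing after 24) = (24/25)^24 = 0.37541.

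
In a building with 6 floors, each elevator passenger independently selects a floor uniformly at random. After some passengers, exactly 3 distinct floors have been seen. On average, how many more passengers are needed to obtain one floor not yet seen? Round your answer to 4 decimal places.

2.0000

Each passenger yields a new floor with probability (6-3)/6 = 3/6, so the wait is geometric with mean 6/3.
E = 6/3 = 2.00000.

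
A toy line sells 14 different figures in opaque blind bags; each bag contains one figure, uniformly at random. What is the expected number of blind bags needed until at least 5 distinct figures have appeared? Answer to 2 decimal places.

Going from k to k+1 distinct takes a geometric number of blind bags with mean 14/(14-k).
Sum over k = 0,...,4: E = 14/14 + 14/13 + 14/12 + 14/11 + 14/10 = 5.916.

5.92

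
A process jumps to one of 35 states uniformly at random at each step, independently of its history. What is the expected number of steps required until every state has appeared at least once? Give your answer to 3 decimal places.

After k distinct states have appeared, the next step gives a new one with probability (35-k)/35, so the expected wait for the (k+1)-th is 35/(35-k).
E[T] = 35/35 + 35/34 + 35/33 + ... + 35/2 + 35/1 = 35·H_{35}.
H_{35} = 4.1468, so E[T] = 145.1373.

145.137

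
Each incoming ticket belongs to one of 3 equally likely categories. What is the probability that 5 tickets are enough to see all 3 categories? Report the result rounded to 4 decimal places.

0.6173

By inclusion–exclusion over which categories are missing,
P(all seen) = Σ_{j=0}^{3} (-1)^j C(3,j)((3-j)/3)^5
= 1.00000 - 0.39506 + 0.01235 - 0.00000
= 0.61728.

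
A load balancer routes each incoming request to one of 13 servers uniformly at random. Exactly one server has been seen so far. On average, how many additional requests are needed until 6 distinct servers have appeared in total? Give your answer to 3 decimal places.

6.635

With k distinct servers already seen, the next new one takes an expected 13/(13-k) requests.
Sum over k = 1,...,5: E = 13/12 + 13/11 + 13/10 + 13/9 + 13/8 = 6.6346.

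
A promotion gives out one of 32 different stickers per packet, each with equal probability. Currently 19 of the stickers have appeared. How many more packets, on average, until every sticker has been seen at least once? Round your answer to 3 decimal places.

With k distinct stickers already seen, the next new one takes an expected 32/(32-k) packets.
Sum over k = 19,...,31: E = 32/13 + 32/12 + 32/11 + ... + 32/2 + 32/1 = 101.7643.

101.764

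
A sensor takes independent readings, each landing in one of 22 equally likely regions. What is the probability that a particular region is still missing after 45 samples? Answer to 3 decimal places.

Each sample misses the fixed region with probability (22-1)/22 = 21/22, independently.
P(still missing after 45) = (21/22)^45 = 0.1233.

0.123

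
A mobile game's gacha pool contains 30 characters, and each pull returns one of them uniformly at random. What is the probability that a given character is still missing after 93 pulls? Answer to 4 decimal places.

Each pull misses the fixed character with probability (30-1)/30 = 29/30, independently.
P(still missing after 93) = (29/30)^93 = 0.04273.

0.0427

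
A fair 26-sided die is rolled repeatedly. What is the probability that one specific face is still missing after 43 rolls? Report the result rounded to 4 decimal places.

0.1852

Each roll misses the fixed face with probability (26-1)/26 = 25/26, independently.
P(still missing after 43) = (25/26)^43 = 0.18517.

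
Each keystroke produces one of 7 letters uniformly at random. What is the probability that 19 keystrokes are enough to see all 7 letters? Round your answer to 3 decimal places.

0.660

Let A_i be the event that letter i is missing after 19 keystrokes. By inclusion–exclusion on the A_i,
P(all seen) = Σ_{j=0}^{7} (-1)^j C(7,j)((7-j)/7)^19
= 1.0000 - 0.3742 + 0.0351 - 0.0008 + 0.0000 - 0.0000 + 0.0000 - 0.0000
= 0.6601.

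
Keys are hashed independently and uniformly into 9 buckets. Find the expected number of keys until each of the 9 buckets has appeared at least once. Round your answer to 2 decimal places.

25.46

After k distinct buckets have appeared, the next key gives a new one with probability (9-k)/9, so the expected wait for the (k+1)-th is 9/(9-k).
E[T] = 9/9 + 9/8 + 9/7 + ... + 9/2 + 9/1 = 9·H_{9}.
H_{9} = 2.829, so E[T] = 25.461.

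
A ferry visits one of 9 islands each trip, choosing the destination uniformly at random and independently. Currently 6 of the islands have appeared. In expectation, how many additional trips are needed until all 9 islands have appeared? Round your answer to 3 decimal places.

16.500

The wait to go from k to k+1 distinct islands is geometric with mean 9/(9-k).
Sum over k = 6,...,8: E = 9/3 + 9/2 + 9/1 = 16.5000.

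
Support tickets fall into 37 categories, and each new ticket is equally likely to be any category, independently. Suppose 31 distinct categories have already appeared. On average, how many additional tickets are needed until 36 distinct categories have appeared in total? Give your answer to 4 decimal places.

From k distinct to k+1 distinct takes on average 37/(37-k) tickets.
Sum over k = 31,...,35: E = 37/6 + 37/5 + 37/4 + 37/3 + 37/2 = 53.65000.

53.6500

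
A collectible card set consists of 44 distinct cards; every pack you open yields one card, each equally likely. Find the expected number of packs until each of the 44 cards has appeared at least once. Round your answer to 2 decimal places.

192.40

The wait to go from k to k+1 distinct cards is geometric with mean 44/(44-k).
E[T] = 44/44 + 44/43 + 44/42 + ... + 44/2 + 44/1 = 44·H_{44}.
H_{44} = 4.373, so E[T] = 192.400.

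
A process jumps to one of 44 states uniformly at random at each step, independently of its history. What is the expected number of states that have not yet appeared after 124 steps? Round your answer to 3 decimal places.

2.543

For each state, P(unseen after 124) = (43/44)^124 = 0.0578.
By linearity of expectation, E[unseen] = 44·(43/44)^124 = 2.5434.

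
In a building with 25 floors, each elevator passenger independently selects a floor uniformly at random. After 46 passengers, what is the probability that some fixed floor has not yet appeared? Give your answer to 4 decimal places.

On each passenger the fixed floor fails to appear with probability 24/25.
P(still missing after 46) = (24/25)^46 = 0.15292.

0.1529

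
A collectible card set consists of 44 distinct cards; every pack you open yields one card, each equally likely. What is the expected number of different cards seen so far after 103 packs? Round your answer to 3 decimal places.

For each card, P(seen in 103 packs) = 1 - (43/44)^103 = 0.9063.
By linearity of expectation, E[distinct seen] = 44·(1 - (43/44)^103) = 39.8783.

39.878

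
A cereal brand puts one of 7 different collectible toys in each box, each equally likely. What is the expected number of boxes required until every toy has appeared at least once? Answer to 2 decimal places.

The wait to go from k to k+1 distinct toys is geometric with mean 7/(7-k).
E[T] = 7/7 + 7/6 + 7/5 + ... + 7/2 + 7/1 = 7·H_{7}.
H_{7} = 2.593, so E[T] = 18.150.

18.15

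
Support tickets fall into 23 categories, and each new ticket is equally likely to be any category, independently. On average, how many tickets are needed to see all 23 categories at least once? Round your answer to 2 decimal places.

The wait to go from k to k+1 distinct categories is geometric with mean 23/(23-k).
E[T] = 23/23 + 23/22 + 23/21 + ... + 23/2 + 23/1 = 23·H_{23}.
H_{23} = 3.734, so E[T] = 85.889.

85.89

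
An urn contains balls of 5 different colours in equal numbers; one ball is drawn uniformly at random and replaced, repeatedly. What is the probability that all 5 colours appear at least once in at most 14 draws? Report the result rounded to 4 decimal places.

By inclusion–exclusion over which colours are missing,
P(all seen) = Σ_{j=0}^{5} (-1)^j C(5,j)((5-j)/5)^14
= 1.00000 - 0.21990 + 0.00784 - 0.00003 + 0.00000 - 0.00000
= 0.78791.

0.7879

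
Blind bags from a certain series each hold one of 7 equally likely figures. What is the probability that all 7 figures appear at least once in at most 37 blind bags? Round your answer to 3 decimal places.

0.977

Let A_i be the event that figure i is missing after 37 blind bags. By inclusion–exclusion on the A_i,
P(all seen) = Σ_{j=0}^{7} (-1)^j C(7,j)((7-j)/7)^37
= 1.0000 - 0.0233 + 0.0001 - 0.0000 + 0.0000 - 0.0000 + 0.0000 - 0.0000
= 0.9767.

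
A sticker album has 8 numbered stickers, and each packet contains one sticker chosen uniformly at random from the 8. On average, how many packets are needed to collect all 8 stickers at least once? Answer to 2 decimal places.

21.74

Split into phases: going from k distinct to k+1 distinct takes on average 8/(8-k) packets.
E[T] = 8/8 + 8/7 + 8/6 + ... + 8/2 + 8/1 = 8·H_{8}.
H_{8} = 2.718, so E[T] = 21.743.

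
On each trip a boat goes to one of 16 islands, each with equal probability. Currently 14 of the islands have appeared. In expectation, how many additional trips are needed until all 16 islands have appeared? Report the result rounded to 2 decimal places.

24.00

From k distinct to k+1 distinct takes on average 16/(16-k) trips.
Sum over k = 14,...,15: E = 16/2 + 16/1 = 24.000.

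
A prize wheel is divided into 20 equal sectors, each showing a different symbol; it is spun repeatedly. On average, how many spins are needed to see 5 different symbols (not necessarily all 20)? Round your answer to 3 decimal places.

Going from k to k+1 distinct takes a geometric number of spins with mean 20/(20-k).
Sum over k = 0,...,4: E = 20/20 + 20/19 + 20/18 + 20/17 + 20/16 = 5.5902.

5.590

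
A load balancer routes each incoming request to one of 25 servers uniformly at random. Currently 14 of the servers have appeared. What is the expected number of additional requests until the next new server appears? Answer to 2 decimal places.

2.27

Each request yields a new server with probability (25-14)/25 = 11/25, so the wait is geometric with mean 25/11.
E = 25/11 = 2.273.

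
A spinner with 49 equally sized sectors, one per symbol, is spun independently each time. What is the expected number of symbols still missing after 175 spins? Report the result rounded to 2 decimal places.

1.33

For each symbol, P(unseen after 175) = (48/49)^175 = 0.027.
By linearity of expectation, E[unseen] = 49·(48/49)^175 = 1.328.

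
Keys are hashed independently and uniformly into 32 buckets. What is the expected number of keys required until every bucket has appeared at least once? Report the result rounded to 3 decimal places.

Split into phases: going from k distinct to k+1 distinct takes on average 32/(32-k) keys.
E[T] = 32/32 + 32/31 + 32/30 + ... + 32/2 + 32/1 = 32·H_{32}.
H_{32} = 4.0585, so E[T] = 129.8718.

129.872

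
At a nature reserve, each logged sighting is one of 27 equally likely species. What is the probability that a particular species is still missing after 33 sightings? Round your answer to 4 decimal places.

Each sighting misses the fixed species with probability (27-1)/27 = 26/27, independently.
P(still missing after 33) = (26/27)^33 = 0.28782.

0.2878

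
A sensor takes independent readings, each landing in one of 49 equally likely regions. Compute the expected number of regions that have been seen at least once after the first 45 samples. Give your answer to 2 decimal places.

29.63

For each region, P(seen in 45 samples) = 1 - (48/49)^45 = 0.605.
By linearity of expectation, E[distinct seen] = 49·(1 - (48/49)^45) = 29.626.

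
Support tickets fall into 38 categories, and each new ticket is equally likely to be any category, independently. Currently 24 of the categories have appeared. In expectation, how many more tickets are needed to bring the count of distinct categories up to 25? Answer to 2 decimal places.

From k distinct to k+1 distinct takes on average 38/(38-k) tickets.
Only the k = 24 term is needed: E = 38/14 = 2.714.

2.71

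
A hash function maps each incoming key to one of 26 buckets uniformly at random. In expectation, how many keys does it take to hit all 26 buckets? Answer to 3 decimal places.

100.215

Split into phases: going from k distinct to k+1 distinct takes on average 26/(26-k) keys.
E[T] = 26/26 + 26/25 + 26/24 + ... + 26/2 + 26/1 = 26·H_{26}.
H_{26} = 3.8544, so E[T] = 100.2149.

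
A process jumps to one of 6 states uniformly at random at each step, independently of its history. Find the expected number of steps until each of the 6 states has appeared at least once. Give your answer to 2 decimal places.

14.70

The wait to go from k to k+1 distinct states is geometric with mean 6/(6-k).
E[T] = 6/6 + 6/5 + 6/4 + 6/3 + 6/2 + 6/1 = 6·H_{6}.
H_{6} = 2.450, so E[T] = 14.700.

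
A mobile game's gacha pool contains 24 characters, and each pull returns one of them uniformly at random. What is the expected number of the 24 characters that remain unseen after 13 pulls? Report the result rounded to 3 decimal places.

13.802

For each character, P(unseen after 13) = (23/24)^13 = 0.5751.
By linearity of expectation, E[unseen] = 24·(23/24)^13 = 13.8015.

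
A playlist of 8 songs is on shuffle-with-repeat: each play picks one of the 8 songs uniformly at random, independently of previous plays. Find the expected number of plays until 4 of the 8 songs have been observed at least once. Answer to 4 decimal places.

5.0762

With k distinct songs already seen, the next new one arrives after an expected 8/(8-k) plays.
Sum over k = 0,...,3: E = 8/8 + 8/7 + 8/6 + 8/5 = 5.07619.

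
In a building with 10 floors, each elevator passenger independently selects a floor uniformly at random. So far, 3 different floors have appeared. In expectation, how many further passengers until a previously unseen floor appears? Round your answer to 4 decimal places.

Each passenger yields a new floor with probability (10-3)/10 = 7/10, so the wait is geometric with mean 10/7.
E = 10/7 = 1.42857.

1.4286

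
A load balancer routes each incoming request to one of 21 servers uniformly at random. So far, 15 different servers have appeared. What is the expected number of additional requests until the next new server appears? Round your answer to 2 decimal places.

3.50

Each request yields a new server with probability (21-15)/21 = 6/21, so the wait is geometric with mean 21/6.
E = 21/6 = 3.500.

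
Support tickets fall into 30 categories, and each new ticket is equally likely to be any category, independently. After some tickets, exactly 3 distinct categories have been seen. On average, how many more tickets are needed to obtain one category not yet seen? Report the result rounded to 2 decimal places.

1.11

Each ticket yields a new category with probability (30-3)/30 = 27/30, so the wait is geometric with mean 30/27.
E = 30/27 = 1.111.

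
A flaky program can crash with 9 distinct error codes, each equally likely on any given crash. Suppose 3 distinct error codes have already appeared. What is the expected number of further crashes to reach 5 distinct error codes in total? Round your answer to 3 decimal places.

3.300

From k distinct to k+1 distinct takes on average 9/(9-k) crashes.
Sum over k = 3,...,4: E = 9/6 + 9/5 = 3.3000.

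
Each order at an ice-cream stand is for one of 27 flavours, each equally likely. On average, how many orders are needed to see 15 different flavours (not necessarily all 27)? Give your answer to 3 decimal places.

With k distinct flavours already seen, the next new one arrives after an expected 27/(27-k) orders.
Sum over k = 0,...,14: E = 27/27 + 27/26 + 27/25 + ... + 27/14 + 27/13 = 21.2826.

21.283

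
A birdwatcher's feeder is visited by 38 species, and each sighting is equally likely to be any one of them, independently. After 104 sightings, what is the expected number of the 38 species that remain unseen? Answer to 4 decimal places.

2.3728

For each species, P(unseen after 104) = (37/38)^104 = 0.06244.
By linearity of expectation, E[unseen] = 38·(37/38)^104 = 2.37284.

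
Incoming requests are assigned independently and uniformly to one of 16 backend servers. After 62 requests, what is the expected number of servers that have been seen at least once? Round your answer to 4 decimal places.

15.7074

For each server, P(seen in 62 requests) = 1 - (15/16)^62 = 0.98171.
By linearity of expectation, E[distinct seen] = 16·(1 - (15/16)^62) = 15.70736.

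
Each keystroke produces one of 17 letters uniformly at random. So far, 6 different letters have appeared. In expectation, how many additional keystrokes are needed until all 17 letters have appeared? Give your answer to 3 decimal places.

51.338

With k distinct letters already seen, the next new one takes an expected 17/(17-k) keystrokes.
Sum over k = 6,...,16: E = 17/11 + 17/10 + 17/9 + ... + 17/2 + 17/1 = 51.3379.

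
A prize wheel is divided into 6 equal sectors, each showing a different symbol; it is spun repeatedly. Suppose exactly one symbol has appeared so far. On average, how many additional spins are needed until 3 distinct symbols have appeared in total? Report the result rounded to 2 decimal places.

2.70

With k distinct symbols already seen, the next new one takes an expected 6/(6-k) spins.
Sum over k = 1,...,2: E = 6/5 + 6/4 = 2.700.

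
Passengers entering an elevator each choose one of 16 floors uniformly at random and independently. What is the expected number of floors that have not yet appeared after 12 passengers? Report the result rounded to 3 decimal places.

For each floor, P(unseen after 12) = (15/16)^12 = 0.4610.
By linearity of expectation, E[unseen] = 16·(15/16)^12 = 7.3752.

7.375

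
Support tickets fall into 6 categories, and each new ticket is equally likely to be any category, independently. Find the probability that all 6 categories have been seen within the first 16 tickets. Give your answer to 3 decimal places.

0.698

By inclusion–exclusion over which categories are missing,
P(all seen) = Σ_{j=0}^{6} (-1)^j C(6,j)((6-j)/6)^16
= 1.0000 - 0.3245 + 0.0228 - 0.0003 + 0.0000 - 0.0000 + 0.0000
= 0.6980.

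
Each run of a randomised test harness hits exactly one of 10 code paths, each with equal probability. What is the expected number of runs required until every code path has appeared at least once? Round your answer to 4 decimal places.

29.2897

Split into phases: going from k distinct to k+1 distinct takes on average 10/(10-k) runs.
E[T] = 10/10 + 10/9 + 10/8 + ... + 10/2 + 10/1 = 10·H_{10}.
H_{10} = 2.92897, so E[T] = 29.28968.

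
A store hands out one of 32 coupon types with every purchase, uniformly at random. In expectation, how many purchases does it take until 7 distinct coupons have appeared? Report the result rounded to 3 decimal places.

With k distinct coupons already seen, the next new one arrives after an expected 32/(32-k) purchases.
Sum over k = 0,...,6: E = 32/32 + 32/31 + 32/30 + ... + 32/27 + 32/26 = 7.7612.

7.761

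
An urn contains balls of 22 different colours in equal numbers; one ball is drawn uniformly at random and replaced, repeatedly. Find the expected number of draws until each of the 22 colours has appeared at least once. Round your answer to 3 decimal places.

81.198

Split into phases: going from k distinct to k+1 distinct takes on average 22/(22-k) draws.
E[T] = 22/22 + 22/21 + 22/20 + ... + 22/2 + 22/1 = 22·H_{22}.
H_{22} = 3.6908, so E[T] = 81.1979.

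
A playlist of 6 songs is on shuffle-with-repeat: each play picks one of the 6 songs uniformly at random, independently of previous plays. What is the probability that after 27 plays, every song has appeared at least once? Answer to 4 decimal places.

Let A_i be the event that song i is missing after 27 plays. By inclusion–exclusion on the A_i,
P(all seen) = Σ_{j=0}^{6} (-1)^j C(6,j)((6-j)/6)^27
= 1.00000 - 0.04368 + 0.00026 - 0.00000 + 0.00000 - 0.00000 + 0.00000
= 0.95659.

0.9566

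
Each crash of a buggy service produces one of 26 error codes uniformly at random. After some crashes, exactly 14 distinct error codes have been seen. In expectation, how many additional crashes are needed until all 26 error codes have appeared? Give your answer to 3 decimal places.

80.683

The wait to go from k to k+1 distinct error codes is geometric with mean 26/(26-k).
Sum over k = 14,...,25: E = 26/12 + 26/11 + 26/10 + ... + 26/2 + 26/1 = 80.6835.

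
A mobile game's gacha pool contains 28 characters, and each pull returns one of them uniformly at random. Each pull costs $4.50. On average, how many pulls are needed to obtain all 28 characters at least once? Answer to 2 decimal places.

109.96

Split into phases: going from k distinct to k+1 distinct takes on average 28/(28-k) pulls.
E[T] = 28/28 + 28/27 + 28/26 + ... + 28/2 + 28/1 = 28·H_{28}.
H_{28} = 3.927, so E[T] = 109.961.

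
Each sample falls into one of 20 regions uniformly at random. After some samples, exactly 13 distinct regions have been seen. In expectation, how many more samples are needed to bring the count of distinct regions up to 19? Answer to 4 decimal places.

From k distinct to k+1 distinct takes on average 20/(20-k) samples.
Sum over k = 13,...,18: E = 20/7 + 20/6 + 20/5 + 20/4 + 20/3 + 20/2 = 31.85714.

31.8571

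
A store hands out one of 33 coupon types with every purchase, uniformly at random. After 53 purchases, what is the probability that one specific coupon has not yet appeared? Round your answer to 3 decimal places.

On each purchase the fixed coupon fails to appear with probability 32/33.
P(still missing after 53) = (32/33)^53 = 0.1958.

0.196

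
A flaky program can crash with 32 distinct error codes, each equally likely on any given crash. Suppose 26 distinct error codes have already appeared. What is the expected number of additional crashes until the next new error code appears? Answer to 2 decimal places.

The number of crashes until the next new error code is geometric with success probability 6/32, so its mean is 32/6.
E = 32/6 = 5.333.

5.33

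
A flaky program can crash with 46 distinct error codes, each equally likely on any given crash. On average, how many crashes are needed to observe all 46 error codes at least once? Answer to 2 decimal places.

203.17

After k distinct error codes have appeared, the next crash gives a new one with probability (46-k)/46, so the expected wait for the (k+1)-th is 46/(46-k).
E[T] = 46/46 + 46/45 + 46/44 + ... + 46/2 + 46/1 = 46·H_{46}.
H_{46} = 4.417, so E[T] = 203.168.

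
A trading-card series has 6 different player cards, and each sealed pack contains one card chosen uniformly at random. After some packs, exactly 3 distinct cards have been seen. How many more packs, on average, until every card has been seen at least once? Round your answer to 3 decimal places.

From k distinct to k+1 distinct takes on average 6/(6-k) packs.
Sum over k = 3,...,5: E = 6/3 + 6/2 + 6/1 = 11.0000.

11.000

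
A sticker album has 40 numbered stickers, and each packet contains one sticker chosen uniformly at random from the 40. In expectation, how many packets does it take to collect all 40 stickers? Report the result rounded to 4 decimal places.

171.1417

The wait to go from k to k+1 distinct stickers is geometric with mean 40/(40-k).
E[T] = 40/40 + 40/39 + 40/38 + ... + 40/2 + 40/1 = 40·H_{40}.
H_{40} = 4.27854, so E[T] = 171.14172.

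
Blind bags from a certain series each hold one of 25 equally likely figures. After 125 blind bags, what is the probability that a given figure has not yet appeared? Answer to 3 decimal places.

0.006

On each blind bag the fixed figure fails to appear with probability 24/25.
P(still missing after 125) = (24/25)^125 = 0.0061.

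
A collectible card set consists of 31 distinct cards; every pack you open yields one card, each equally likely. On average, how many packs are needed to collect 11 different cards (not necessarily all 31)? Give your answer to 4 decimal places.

With k distinct cards already seen, the next new one arrives after an expected 31/(31-k) packs.
Sum over k = 0,...,10: E = 31/31 + 31/30 + 31/29 + ... + 31/22 + 31/21 = 13.31467.

13.3147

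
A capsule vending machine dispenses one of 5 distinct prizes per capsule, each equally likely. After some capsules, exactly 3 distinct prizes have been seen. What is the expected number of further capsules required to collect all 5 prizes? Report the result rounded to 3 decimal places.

7.500

From k distinct to k+1 distinct takes on average 5/(5-k) capsules.
Sum over k = 3,...,4: E = 5/2 + 5/1 = 7.5000.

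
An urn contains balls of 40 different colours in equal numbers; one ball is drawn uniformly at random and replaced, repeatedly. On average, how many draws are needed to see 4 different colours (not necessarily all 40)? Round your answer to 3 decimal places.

With k distinct colours already seen, the next new one arrives after an expected 40/(40-k) draws.
Sum over k = 0,...,3: E = 40/40 + 40/39 + 40/38 + 40/37 = 4.1594.

4.159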